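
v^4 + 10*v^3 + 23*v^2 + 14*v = v*(v + 1)*(v + 2)*(v + 7)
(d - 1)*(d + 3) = d^2 + 2*d - 3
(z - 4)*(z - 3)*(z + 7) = z^3 - 37*z + 84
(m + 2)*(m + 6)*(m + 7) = m^3 + 15*m^2 + 68*m + 84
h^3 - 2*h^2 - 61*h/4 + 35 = (h - 7/2)*(h - 5/2)*(h + 4)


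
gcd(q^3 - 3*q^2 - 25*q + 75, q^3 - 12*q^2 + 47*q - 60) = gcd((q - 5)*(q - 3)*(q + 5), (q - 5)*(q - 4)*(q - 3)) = q^2 - 8*q + 15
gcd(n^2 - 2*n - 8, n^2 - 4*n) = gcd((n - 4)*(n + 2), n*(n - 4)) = n - 4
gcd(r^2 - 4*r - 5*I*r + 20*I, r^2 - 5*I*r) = r - 5*I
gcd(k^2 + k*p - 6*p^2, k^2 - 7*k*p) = 1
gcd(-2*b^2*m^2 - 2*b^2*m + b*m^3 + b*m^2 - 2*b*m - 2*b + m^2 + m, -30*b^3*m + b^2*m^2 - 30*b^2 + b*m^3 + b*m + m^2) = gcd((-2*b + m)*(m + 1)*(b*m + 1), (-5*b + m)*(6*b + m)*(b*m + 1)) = b*m + 1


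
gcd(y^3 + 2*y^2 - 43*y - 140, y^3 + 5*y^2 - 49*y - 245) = y^2 - 2*y - 35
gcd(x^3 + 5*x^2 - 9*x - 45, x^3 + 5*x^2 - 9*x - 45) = x^3 + 5*x^2 - 9*x - 45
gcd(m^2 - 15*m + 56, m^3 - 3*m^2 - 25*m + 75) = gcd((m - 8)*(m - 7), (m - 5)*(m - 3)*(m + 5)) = 1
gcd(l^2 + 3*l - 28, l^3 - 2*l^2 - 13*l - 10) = 1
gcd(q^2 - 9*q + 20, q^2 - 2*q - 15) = q - 5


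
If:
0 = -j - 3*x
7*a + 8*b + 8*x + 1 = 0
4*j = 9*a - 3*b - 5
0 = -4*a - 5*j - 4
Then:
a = 1/25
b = -164/375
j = -104/125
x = 104/375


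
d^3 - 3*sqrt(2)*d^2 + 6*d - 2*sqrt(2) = (d - sqrt(2))^3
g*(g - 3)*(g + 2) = g^3 - g^2 - 6*g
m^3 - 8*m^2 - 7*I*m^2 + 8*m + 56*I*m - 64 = (m - 8)*(m - 8*I)*(m + I)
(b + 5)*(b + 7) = b^2 + 12*b + 35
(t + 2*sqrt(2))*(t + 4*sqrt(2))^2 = t^3 + 10*sqrt(2)*t^2 + 64*t + 64*sqrt(2)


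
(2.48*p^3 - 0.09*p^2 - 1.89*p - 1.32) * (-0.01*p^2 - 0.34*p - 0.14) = -0.0248*p^5 - 0.8423*p^4 - 0.2977*p^3 + 0.6684*p^2 + 0.7134*p + 0.1848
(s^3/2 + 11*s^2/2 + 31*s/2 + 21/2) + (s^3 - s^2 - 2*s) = 3*s^3/2 + 9*s^2/2 + 27*s/2 + 21/2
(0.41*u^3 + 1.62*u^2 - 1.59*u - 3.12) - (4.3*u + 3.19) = 0.41*u^3 + 1.62*u^2 - 5.89*u - 6.31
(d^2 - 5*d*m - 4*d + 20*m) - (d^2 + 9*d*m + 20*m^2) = -14*d*m - 4*d - 20*m^2 + 20*m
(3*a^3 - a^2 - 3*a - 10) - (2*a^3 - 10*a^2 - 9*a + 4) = a^3 + 9*a^2 + 6*a - 14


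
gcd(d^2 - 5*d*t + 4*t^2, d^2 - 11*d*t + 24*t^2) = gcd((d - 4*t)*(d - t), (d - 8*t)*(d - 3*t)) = 1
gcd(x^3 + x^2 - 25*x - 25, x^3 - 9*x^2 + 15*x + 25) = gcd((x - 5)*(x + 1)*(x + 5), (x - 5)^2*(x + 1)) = x^2 - 4*x - 5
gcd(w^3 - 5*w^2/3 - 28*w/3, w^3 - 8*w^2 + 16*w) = w^2 - 4*w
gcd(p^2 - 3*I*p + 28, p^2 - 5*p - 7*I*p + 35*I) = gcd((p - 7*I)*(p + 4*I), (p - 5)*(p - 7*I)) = p - 7*I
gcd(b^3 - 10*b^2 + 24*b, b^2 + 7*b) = b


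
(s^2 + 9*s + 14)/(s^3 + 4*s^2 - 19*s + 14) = (s + 2)/(s^2 - 3*s + 2)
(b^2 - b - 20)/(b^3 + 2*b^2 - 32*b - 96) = (b - 5)/(b^2 - 2*b - 24)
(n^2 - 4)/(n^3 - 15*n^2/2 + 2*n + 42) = 2*(n - 2)/(2*n^2 - 19*n + 42)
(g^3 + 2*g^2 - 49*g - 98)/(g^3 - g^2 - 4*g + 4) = (g^2 - 49)/(g^2 - 3*g + 2)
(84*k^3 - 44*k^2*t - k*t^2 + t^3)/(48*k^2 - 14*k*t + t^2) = (-14*k^2 + 5*k*t + t^2)/(-8*k + t)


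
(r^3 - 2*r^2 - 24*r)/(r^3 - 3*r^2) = (r^2 - 2*r - 24)/(r*(r - 3))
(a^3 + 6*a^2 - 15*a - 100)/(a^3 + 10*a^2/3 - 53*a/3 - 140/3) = 3*(a + 5)/(3*a + 7)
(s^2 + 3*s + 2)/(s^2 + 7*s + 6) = (s + 2)/(s + 6)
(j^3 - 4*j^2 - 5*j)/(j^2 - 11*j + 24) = j*(j^2 - 4*j - 5)/(j^2 - 11*j + 24)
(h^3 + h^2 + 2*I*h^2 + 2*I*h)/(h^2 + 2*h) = (h^2 + h + 2*I*h + 2*I)/(h + 2)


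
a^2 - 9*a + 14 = (a - 7)*(a - 2)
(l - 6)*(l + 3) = l^2 - 3*l - 18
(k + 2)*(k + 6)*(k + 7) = k^3 + 15*k^2 + 68*k + 84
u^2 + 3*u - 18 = (u - 3)*(u + 6)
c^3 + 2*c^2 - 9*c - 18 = (c - 3)*(c + 2)*(c + 3)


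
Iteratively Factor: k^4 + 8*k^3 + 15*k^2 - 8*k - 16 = (k + 4)*(k^3 + 4*k^2 - k - 4) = (k + 1)*(k + 4)*(k^2 + 3*k - 4) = (k - 1)*(k + 1)*(k + 4)*(k + 4)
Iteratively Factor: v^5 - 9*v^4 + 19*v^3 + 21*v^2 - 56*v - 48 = (v + 1)*(v^4 - 10*v^3 + 29*v^2 - 8*v - 48) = (v + 1)^2*(v^3 - 11*v^2 + 40*v - 48) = (v - 4)*(v + 1)^2*(v^2 - 7*v + 12) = (v - 4)^2*(v + 1)^2*(v - 3)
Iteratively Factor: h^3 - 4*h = (h - 2)*(h^2 + 2*h) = h*(h - 2)*(h + 2)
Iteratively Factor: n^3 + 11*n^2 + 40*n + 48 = (n + 3)*(n^2 + 8*n + 16) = (n + 3)*(n + 4)*(n + 4)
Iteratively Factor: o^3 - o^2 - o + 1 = (o + 1)*(o^2 - 2*o + 1) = (o - 1)*(o + 1)*(o - 1)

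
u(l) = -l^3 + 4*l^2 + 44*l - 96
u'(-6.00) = -112.00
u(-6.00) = 0.00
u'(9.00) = -127.00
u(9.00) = -105.00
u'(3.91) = 29.42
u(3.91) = 77.42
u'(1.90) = 48.37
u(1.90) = -4.82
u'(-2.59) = 3.16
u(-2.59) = -165.75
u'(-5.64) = -96.55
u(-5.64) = -37.52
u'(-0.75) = 36.31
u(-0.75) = -126.33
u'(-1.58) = 23.87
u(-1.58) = -151.59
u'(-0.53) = 38.92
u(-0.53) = -118.05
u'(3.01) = 40.90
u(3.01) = 45.41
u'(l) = -3*l^2 + 8*l + 44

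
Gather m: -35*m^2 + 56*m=-35*m^2 + 56*m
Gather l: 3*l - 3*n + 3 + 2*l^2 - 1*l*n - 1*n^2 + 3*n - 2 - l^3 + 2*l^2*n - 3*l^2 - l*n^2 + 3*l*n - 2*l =-l^3 + l^2*(2*n - 1) + l*(-n^2 + 2*n + 1) - n^2 + 1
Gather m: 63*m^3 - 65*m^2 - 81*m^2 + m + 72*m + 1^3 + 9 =63*m^3 - 146*m^2 + 73*m + 10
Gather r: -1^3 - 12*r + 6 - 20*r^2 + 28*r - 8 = -20*r^2 + 16*r - 3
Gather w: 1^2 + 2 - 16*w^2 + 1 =4 - 16*w^2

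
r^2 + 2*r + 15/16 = (r + 3/4)*(r + 5/4)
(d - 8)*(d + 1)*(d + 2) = d^3 - 5*d^2 - 22*d - 16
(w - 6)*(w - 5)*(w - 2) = w^3 - 13*w^2 + 52*w - 60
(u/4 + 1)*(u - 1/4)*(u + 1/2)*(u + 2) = u^4/4 + 25*u^3/16 + 75*u^2/32 + 5*u/16 - 1/4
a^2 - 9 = (a - 3)*(a + 3)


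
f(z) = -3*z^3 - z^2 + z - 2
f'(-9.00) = -710.00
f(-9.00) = 2095.00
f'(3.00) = -86.00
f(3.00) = -89.00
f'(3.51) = -116.90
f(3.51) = -140.54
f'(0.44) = -1.62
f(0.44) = -2.01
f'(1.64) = -26.49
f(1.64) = -16.28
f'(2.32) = -52.08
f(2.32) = -42.52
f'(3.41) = -110.47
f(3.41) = -129.17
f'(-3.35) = -93.30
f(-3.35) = 96.21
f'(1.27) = -16.06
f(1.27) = -8.49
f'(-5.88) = -298.41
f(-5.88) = 567.44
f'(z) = -9*z^2 - 2*z + 1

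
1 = 1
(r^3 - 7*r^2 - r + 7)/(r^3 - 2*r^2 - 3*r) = (r^2 - 8*r + 7)/(r*(r - 3))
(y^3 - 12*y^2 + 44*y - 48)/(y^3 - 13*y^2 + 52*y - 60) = (y - 4)/(y - 5)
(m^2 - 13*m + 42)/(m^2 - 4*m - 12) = (m - 7)/(m + 2)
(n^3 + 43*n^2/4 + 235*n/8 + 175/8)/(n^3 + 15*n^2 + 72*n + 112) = (8*n^2 + 30*n + 25)/(8*(n^2 + 8*n + 16))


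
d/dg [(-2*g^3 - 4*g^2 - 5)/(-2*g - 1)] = 2*(4*g^3 + 7*g^2 + 4*g - 5)/(4*g^2 + 4*g + 1)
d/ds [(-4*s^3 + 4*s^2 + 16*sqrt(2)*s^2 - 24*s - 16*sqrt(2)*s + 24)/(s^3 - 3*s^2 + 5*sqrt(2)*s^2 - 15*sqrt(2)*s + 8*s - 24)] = 4*(-9*sqrt(2)*s^4 + 2*s^4 - 4*s^3 + 38*sqrt(2)*s^3 - 36*s^2 + 35*sqrt(2)*s^2 - 252*sqrt(2)*s - 12*s + 96 + 186*sqrt(2))/(s^6 - 6*s^5 + 10*sqrt(2)*s^5 - 60*sqrt(2)*s^4 + 75*s^4 - 396*s^3 + 170*sqrt(2)*s^3 - 480*sqrt(2)*s^2 + 658*s^2 - 384*s + 720*sqrt(2)*s + 576)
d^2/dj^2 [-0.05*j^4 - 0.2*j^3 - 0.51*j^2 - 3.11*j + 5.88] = -0.6*j^2 - 1.2*j - 1.02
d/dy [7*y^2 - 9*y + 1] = 14*y - 9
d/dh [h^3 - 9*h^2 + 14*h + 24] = 3*h^2 - 18*h + 14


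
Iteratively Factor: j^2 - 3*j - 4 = (j - 4)*(j + 1)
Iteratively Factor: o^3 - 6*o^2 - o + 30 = (o - 5)*(o^2 - o - 6) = (o - 5)*(o - 3)*(o + 2)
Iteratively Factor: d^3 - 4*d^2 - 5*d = (d + 1)*(d^2 - 5*d) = (d - 5)*(d + 1)*(d)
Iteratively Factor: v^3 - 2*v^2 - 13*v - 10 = (v + 1)*(v^2 - 3*v - 10) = (v - 5)*(v + 1)*(v + 2)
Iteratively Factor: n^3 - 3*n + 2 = (n + 2)*(n^2 - 2*n + 1) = (n - 1)*(n + 2)*(n - 1)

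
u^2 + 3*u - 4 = (u - 1)*(u + 4)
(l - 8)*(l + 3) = l^2 - 5*l - 24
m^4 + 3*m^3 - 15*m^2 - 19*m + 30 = (m - 3)*(m - 1)*(m + 2)*(m + 5)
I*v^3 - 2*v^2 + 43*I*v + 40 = (v - 5*I)*(v + 8*I)*(I*v + 1)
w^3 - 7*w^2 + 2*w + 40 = (w - 5)*(w - 4)*(w + 2)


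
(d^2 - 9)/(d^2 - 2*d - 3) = (d + 3)/(d + 1)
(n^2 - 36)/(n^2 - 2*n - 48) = (n - 6)/(n - 8)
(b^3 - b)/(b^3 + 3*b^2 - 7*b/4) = 4*(b^2 - 1)/(4*b^2 + 12*b - 7)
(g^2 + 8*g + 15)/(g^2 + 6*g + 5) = (g + 3)/(g + 1)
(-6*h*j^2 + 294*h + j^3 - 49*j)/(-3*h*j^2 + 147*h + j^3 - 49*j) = (6*h - j)/(3*h - j)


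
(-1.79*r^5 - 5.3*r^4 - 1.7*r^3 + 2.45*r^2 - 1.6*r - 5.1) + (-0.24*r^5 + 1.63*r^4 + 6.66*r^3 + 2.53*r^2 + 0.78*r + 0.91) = -2.03*r^5 - 3.67*r^4 + 4.96*r^3 + 4.98*r^2 - 0.82*r - 4.19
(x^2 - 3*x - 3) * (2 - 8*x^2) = -8*x^4 + 24*x^3 + 26*x^2 - 6*x - 6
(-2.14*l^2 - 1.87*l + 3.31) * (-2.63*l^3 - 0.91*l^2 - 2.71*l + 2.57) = 5.6282*l^5 + 6.8655*l^4 - 1.2042*l^3 - 3.4442*l^2 - 13.776*l + 8.5067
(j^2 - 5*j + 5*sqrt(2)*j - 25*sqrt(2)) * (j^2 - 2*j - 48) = j^4 - 7*j^3 + 5*sqrt(2)*j^3 - 35*sqrt(2)*j^2 - 38*j^2 - 190*sqrt(2)*j + 240*j + 1200*sqrt(2)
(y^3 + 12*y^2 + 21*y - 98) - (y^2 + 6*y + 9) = y^3 + 11*y^2 + 15*y - 107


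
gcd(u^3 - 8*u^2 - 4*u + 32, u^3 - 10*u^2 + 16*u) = u^2 - 10*u + 16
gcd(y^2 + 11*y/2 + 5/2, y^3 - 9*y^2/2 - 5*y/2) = y + 1/2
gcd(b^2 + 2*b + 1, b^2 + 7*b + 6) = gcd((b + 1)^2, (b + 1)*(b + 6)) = b + 1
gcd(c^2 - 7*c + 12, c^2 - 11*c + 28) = c - 4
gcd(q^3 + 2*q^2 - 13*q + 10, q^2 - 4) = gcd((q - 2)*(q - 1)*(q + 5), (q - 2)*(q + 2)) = q - 2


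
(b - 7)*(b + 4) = b^2 - 3*b - 28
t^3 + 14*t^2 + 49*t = t*(t + 7)^2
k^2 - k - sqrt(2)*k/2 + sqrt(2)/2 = (k - 1)*(k - sqrt(2)/2)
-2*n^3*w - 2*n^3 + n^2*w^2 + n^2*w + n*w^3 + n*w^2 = (-n + w)*(2*n + w)*(n*w + n)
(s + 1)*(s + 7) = s^2 + 8*s + 7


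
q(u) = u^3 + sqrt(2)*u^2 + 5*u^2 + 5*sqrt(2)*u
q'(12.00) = 593.01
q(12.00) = 2736.50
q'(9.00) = 365.53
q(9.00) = 1312.19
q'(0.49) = 14.08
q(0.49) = 5.12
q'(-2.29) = -6.57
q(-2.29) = 5.44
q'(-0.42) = 2.21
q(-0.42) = -1.91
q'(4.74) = 135.28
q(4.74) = 284.13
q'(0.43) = 13.14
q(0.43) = 4.31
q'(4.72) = 134.46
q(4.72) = 281.43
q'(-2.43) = -6.39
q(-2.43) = 6.34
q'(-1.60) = -5.77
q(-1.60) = 1.01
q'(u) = 3*u^2 + 2*sqrt(2)*u + 10*u + 5*sqrt(2)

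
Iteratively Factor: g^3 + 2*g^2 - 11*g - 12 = (g + 1)*(g^2 + g - 12) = (g - 3)*(g + 1)*(g + 4)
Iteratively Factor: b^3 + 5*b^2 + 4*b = (b + 1)*(b^2 + 4*b) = b*(b + 1)*(b + 4)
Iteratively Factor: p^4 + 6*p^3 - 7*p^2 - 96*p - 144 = (p + 4)*(p^3 + 2*p^2 - 15*p - 36) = (p + 3)*(p + 4)*(p^2 - p - 12) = (p - 4)*(p + 3)*(p + 4)*(p + 3)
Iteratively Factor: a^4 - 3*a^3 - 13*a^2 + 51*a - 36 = (a + 4)*(a^3 - 7*a^2 + 15*a - 9) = (a - 3)*(a + 4)*(a^2 - 4*a + 3) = (a - 3)^2*(a + 4)*(a - 1)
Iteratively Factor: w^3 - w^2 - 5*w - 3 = (w - 3)*(w^2 + 2*w + 1) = (w - 3)*(w + 1)*(w + 1)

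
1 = 1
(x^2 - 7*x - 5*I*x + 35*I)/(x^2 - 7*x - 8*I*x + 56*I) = (x - 5*I)/(x - 8*I)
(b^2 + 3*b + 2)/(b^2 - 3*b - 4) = (b + 2)/(b - 4)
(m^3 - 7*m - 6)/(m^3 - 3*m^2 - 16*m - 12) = (m - 3)/(m - 6)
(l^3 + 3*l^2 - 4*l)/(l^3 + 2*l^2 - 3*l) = (l + 4)/(l + 3)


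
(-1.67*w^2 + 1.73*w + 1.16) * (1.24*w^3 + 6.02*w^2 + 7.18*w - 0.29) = -2.0708*w^5 - 7.9082*w^4 - 0.137600000000001*w^3 + 19.8889*w^2 + 7.8271*w - 0.3364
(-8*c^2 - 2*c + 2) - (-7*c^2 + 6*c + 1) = -c^2 - 8*c + 1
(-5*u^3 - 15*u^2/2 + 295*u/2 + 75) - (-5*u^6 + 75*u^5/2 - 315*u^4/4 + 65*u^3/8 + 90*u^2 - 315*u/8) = 5*u^6 - 75*u^5/2 + 315*u^4/4 - 105*u^3/8 - 195*u^2/2 + 1495*u/8 + 75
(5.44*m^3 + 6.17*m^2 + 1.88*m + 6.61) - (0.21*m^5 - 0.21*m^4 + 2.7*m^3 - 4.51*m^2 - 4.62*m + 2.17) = -0.21*m^5 + 0.21*m^4 + 2.74*m^3 + 10.68*m^2 + 6.5*m + 4.44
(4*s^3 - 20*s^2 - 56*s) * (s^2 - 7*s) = 4*s^5 - 48*s^4 + 84*s^3 + 392*s^2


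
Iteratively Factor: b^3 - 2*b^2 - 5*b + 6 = (b - 1)*(b^2 - b - 6) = (b - 3)*(b - 1)*(b + 2)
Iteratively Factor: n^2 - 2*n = (n)*(n - 2)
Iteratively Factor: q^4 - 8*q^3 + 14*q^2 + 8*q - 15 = (q - 1)*(q^3 - 7*q^2 + 7*q + 15) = (q - 1)*(q + 1)*(q^2 - 8*q + 15) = (q - 3)*(q - 1)*(q + 1)*(q - 5)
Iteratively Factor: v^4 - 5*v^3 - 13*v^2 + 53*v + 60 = (v - 4)*(v^3 - v^2 - 17*v - 15) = (v - 5)*(v - 4)*(v^2 + 4*v + 3) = (v - 5)*(v - 4)*(v + 1)*(v + 3)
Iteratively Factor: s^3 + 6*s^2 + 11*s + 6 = (s + 2)*(s^2 + 4*s + 3) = (s + 1)*(s + 2)*(s + 3)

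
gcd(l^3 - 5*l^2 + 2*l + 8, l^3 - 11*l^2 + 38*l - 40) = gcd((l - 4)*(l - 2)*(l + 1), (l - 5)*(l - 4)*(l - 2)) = l^2 - 6*l + 8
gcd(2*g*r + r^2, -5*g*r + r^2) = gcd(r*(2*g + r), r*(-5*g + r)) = r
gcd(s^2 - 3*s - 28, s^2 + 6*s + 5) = 1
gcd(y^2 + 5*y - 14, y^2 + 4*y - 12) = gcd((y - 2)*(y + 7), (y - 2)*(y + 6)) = y - 2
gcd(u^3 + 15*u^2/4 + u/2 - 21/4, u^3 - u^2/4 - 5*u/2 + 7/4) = u^2 + 3*u/4 - 7/4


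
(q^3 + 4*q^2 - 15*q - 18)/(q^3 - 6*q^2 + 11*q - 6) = (q^2 + 7*q + 6)/(q^2 - 3*q + 2)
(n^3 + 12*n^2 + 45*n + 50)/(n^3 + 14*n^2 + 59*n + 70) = (n + 5)/(n + 7)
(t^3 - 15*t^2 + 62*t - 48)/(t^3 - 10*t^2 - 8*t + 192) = (t - 1)/(t + 4)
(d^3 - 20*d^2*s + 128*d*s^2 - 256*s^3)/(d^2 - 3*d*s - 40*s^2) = (d^2 - 12*d*s + 32*s^2)/(d + 5*s)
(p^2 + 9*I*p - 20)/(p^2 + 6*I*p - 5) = (p + 4*I)/(p + I)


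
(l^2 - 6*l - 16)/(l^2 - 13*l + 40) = (l + 2)/(l - 5)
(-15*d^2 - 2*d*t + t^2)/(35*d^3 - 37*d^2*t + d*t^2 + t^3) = (3*d + t)/(-7*d^2 + 6*d*t + t^2)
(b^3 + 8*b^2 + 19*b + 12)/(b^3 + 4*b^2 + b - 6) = (b^2 + 5*b + 4)/(b^2 + b - 2)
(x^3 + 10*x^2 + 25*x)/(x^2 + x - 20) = x*(x + 5)/(x - 4)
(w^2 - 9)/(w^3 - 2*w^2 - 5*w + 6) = (w + 3)/(w^2 + w - 2)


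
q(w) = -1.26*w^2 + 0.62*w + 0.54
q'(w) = 0.62 - 2.52*w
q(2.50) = -5.78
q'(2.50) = -5.68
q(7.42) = -64.23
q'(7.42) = -18.08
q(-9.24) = -112.76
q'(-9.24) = 23.90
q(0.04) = 0.56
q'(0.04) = 0.52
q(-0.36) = 0.15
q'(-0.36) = 1.53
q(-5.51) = -41.13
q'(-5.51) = 14.51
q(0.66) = 0.40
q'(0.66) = -1.04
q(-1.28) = -2.32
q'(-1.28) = 3.85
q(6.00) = -41.10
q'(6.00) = -14.50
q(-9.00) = -107.10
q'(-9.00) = 23.30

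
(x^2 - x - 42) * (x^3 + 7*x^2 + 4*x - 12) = x^5 + 6*x^4 - 45*x^3 - 310*x^2 - 156*x + 504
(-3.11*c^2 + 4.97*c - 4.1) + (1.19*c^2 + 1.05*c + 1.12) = -1.92*c^2 + 6.02*c - 2.98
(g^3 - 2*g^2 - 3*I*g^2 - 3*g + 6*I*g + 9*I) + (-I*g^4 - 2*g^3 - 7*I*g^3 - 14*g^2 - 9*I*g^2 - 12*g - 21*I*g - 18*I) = -I*g^4 - g^3 - 7*I*g^3 - 16*g^2 - 12*I*g^2 - 15*g - 15*I*g - 9*I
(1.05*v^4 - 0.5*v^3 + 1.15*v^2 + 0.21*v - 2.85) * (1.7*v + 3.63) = 1.785*v^5 + 2.9615*v^4 + 0.14*v^3 + 4.5315*v^2 - 4.0827*v - 10.3455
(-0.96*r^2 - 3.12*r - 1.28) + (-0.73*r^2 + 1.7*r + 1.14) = -1.69*r^2 - 1.42*r - 0.14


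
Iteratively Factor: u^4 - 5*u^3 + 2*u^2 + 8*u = (u - 2)*(u^3 - 3*u^2 - 4*u) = u*(u - 2)*(u^2 - 3*u - 4) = u*(u - 2)*(u + 1)*(u - 4)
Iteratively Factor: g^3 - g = (g)*(g^2 - 1) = g*(g - 1)*(g + 1)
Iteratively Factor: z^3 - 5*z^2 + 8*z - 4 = (z - 2)*(z^2 - 3*z + 2) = (z - 2)^2*(z - 1)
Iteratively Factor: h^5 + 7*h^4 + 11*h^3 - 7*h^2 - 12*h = (h + 3)*(h^4 + 4*h^3 - h^2 - 4*h) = (h - 1)*(h + 3)*(h^3 + 5*h^2 + 4*h) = h*(h - 1)*(h + 3)*(h^2 + 5*h + 4) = h*(h - 1)*(h + 1)*(h + 3)*(h + 4)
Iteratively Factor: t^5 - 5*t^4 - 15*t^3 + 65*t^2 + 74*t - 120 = (t - 4)*(t^4 - t^3 - 19*t^2 - 11*t + 30) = (t - 5)*(t - 4)*(t^3 + 4*t^2 + t - 6) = (t - 5)*(t - 4)*(t + 3)*(t^2 + t - 2) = (t - 5)*(t - 4)*(t - 1)*(t + 3)*(t + 2)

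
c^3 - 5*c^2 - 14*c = c*(c - 7)*(c + 2)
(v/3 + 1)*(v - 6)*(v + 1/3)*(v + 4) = v^4/3 + 4*v^3/9 - 89*v^2/9 - 82*v/3 - 8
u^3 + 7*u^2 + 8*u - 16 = (u - 1)*(u + 4)^2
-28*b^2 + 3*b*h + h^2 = (-4*b + h)*(7*b + h)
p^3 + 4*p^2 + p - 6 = (p - 1)*(p + 2)*(p + 3)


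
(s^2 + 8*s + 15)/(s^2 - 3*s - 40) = (s + 3)/(s - 8)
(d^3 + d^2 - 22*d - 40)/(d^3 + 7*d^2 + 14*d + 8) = (d - 5)/(d + 1)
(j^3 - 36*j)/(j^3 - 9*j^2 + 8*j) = (j^2 - 36)/(j^2 - 9*j + 8)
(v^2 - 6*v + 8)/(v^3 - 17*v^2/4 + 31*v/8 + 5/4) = 8*(v - 4)/(8*v^2 - 18*v - 5)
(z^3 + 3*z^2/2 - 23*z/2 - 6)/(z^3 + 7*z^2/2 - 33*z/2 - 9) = (z + 4)/(z + 6)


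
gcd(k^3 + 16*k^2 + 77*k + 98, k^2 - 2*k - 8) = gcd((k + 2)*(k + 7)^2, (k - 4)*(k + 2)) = k + 2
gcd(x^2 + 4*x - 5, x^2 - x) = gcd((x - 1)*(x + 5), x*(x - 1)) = x - 1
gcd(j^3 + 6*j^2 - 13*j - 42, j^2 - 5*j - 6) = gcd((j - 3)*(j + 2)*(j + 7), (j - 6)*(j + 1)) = 1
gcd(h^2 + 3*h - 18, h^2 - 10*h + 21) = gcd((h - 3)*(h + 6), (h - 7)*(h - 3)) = h - 3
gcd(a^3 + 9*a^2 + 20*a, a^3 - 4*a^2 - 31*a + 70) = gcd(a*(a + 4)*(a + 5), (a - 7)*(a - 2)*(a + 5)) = a + 5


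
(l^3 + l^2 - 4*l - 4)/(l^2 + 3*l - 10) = (l^2 + 3*l + 2)/(l + 5)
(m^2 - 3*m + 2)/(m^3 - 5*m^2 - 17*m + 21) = (m - 2)/(m^2 - 4*m - 21)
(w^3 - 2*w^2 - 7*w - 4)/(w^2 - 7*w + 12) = (w^2 + 2*w + 1)/(w - 3)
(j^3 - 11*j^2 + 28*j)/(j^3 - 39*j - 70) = j*(j - 4)/(j^2 + 7*j + 10)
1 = 1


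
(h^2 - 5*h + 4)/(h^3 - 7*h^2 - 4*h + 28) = (h^2 - 5*h + 4)/(h^3 - 7*h^2 - 4*h + 28)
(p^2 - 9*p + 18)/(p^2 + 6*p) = (p^2 - 9*p + 18)/(p*(p + 6))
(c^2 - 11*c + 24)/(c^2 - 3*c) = (c - 8)/c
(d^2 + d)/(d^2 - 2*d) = (d + 1)/(d - 2)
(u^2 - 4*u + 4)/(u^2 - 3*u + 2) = (u - 2)/(u - 1)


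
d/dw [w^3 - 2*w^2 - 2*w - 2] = 3*w^2 - 4*w - 2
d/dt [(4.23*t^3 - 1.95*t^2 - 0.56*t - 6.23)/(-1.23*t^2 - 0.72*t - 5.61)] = (-5.2029*t^4 - 6.0912*t^3 - 70.4757*t^2 + 6.5532*t - 1.344)/(1.5129*t^4 + 1.7712*t^3 + 14.319*t^2 + 8.0784*t + 31.4721)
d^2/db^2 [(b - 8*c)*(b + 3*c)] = 2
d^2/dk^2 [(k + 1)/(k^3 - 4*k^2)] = 2*(3*k^3 - 6*k^2 - 16*k + 48)/(k^4*(k^3 - 12*k^2 + 48*k - 64))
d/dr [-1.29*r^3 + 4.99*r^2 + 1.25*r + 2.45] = -3.87*r^2 + 9.98*r + 1.25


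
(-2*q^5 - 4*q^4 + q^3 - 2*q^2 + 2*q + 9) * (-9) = 18*q^5 + 36*q^4 - 9*q^3 + 18*q^2 - 18*q - 81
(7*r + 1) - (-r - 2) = 8*r + 3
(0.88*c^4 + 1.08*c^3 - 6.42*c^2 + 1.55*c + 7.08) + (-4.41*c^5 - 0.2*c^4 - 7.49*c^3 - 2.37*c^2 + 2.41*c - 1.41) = -4.41*c^5 + 0.68*c^4 - 6.41*c^3 - 8.79*c^2 + 3.96*c + 5.67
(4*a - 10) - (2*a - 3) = 2*a - 7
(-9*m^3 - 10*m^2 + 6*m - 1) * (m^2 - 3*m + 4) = -9*m^5 + 17*m^4 - 59*m^2 + 27*m - 4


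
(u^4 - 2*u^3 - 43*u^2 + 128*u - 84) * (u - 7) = u^5 - 9*u^4 - 29*u^3 + 429*u^2 - 980*u + 588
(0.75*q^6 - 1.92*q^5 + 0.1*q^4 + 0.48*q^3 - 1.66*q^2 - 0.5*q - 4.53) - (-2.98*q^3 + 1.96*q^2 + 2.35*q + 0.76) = 0.75*q^6 - 1.92*q^5 + 0.1*q^4 + 3.46*q^3 - 3.62*q^2 - 2.85*q - 5.29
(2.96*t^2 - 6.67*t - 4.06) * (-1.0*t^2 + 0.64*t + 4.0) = -2.96*t^4 + 8.5644*t^3 + 11.6312*t^2 - 29.2784*t - 16.24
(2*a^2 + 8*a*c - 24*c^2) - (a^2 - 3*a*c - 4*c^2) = a^2 + 11*a*c - 20*c^2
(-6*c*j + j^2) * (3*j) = -18*c*j^2 + 3*j^3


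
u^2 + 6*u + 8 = (u + 2)*(u + 4)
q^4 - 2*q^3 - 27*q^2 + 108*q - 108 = (q - 3)^2*(q - 2)*(q + 6)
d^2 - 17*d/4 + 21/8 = (d - 7/2)*(d - 3/4)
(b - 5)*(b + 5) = b^2 - 25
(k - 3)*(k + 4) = k^2 + k - 12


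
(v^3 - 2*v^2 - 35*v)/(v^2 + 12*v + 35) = v*(v - 7)/(v + 7)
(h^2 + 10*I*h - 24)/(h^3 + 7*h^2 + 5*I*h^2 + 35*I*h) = (h^2 + 10*I*h - 24)/(h*(h^2 + h*(7 + 5*I) + 35*I))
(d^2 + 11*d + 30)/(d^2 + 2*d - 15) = (d + 6)/(d - 3)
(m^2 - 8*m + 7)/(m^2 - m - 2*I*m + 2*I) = (m - 7)/(m - 2*I)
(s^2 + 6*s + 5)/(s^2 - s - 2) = (s + 5)/(s - 2)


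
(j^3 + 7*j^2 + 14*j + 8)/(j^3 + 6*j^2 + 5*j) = (j^2 + 6*j + 8)/(j*(j + 5))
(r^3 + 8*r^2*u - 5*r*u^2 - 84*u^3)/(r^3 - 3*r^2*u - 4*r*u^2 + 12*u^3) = (r^2 + 11*r*u + 28*u^2)/(r^2 - 4*u^2)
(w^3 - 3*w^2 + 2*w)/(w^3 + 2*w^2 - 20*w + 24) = w*(w - 1)/(w^2 + 4*w - 12)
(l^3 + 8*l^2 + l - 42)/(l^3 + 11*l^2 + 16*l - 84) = (l + 3)/(l + 6)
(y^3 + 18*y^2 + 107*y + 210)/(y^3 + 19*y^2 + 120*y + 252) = (y + 5)/(y + 6)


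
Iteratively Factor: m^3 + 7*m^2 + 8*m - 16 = (m - 1)*(m^2 + 8*m + 16) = (m - 1)*(m + 4)*(m + 4)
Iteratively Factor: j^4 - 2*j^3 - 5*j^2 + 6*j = (j - 1)*(j^3 - j^2 - 6*j) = j*(j - 1)*(j^2 - j - 6) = j*(j - 1)*(j + 2)*(j - 3)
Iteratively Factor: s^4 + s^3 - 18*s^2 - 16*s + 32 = (s + 4)*(s^3 - 3*s^2 - 6*s + 8) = (s + 2)*(s + 4)*(s^2 - 5*s + 4) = (s - 4)*(s + 2)*(s + 4)*(s - 1)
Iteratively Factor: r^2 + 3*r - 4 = (r + 4)*(r - 1)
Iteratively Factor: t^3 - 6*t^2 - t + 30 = (t - 5)*(t^2 - t - 6) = (t - 5)*(t - 3)*(t + 2)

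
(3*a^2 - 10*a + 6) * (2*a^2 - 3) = 6*a^4 - 20*a^3 + 3*a^2 + 30*a - 18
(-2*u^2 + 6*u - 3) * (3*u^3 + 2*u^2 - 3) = -6*u^5 + 14*u^4 + 3*u^3 - 18*u + 9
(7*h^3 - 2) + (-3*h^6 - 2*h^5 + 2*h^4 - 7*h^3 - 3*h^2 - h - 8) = -3*h^6 - 2*h^5 + 2*h^4 - 3*h^2 - h - 10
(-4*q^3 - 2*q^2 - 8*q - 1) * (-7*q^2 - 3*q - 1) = 28*q^5 + 26*q^4 + 66*q^3 + 33*q^2 + 11*q + 1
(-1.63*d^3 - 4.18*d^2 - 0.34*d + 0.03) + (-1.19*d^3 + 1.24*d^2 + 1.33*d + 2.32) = -2.82*d^3 - 2.94*d^2 + 0.99*d + 2.35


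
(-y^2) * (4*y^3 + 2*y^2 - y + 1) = -4*y^5 - 2*y^4 + y^3 - y^2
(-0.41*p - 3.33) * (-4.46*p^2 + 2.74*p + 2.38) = 1.8286*p^3 + 13.7284*p^2 - 10.1*p - 7.9254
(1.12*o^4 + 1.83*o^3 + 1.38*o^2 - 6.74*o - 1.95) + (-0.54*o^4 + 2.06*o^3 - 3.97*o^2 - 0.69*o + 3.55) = 0.58*o^4 + 3.89*o^3 - 2.59*o^2 - 7.43*o + 1.6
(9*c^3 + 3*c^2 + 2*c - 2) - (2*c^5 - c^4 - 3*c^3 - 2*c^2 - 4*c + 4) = -2*c^5 + c^4 + 12*c^3 + 5*c^2 + 6*c - 6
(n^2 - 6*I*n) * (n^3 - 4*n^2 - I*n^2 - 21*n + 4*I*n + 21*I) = n^5 - 4*n^4 - 7*I*n^4 - 27*n^3 + 28*I*n^3 + 24*n^2 + 147*I*n^2 + 126*n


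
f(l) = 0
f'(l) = 0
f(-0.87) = 0.00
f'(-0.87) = 0.00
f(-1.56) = 0.00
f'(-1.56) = 0.00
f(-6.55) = 0.00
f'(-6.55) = 0.00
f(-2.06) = 0.00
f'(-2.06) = 0.00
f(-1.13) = 0.00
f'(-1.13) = 0.00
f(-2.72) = 0.00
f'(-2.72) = 0.00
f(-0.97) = 0.00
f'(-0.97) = 0.00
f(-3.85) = 0.00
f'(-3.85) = 0.00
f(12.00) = 0.00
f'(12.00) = 0.00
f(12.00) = 0.00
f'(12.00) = 0.00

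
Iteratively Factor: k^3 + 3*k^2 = (k + 3)*(k^2) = k*(k + 3)*(k)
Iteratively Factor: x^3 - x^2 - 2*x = (x - 2)*(x^2 + x) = (x - 2)*(x + 1)*(x)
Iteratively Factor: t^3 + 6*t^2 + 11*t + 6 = (t + 3)*(t^2 + 3*t + 2) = (t + 1)*(t + 3)*(t + 2)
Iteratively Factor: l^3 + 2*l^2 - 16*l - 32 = (l + 2)*(l^2 - 16) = (l + 2)*(l + 4)*(l - 4)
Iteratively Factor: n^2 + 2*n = (n + 2)*(n)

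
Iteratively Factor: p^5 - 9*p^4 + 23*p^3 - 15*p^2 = (p - 1)*(p^4 - 8*p^3 + 15*p^2) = p*(p - 1)*(p^3 - 8*p^2 + 15*p) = p^2*(p - 1)*(p^2 - 8*p + 15) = p^2*(p - 5)*(p - 1)*(p - 3)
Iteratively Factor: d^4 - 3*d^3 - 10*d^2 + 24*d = (d - 2)*(d^3 - d^2 - 12*d) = (d - 4)*(d - 2)*(d^2 + 3*d) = d*(d - 4)*(d - 2)*(d + 3)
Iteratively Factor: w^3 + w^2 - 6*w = (w - 2)*(w^2 + 3*w) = w*(w - 2)*(w + 3)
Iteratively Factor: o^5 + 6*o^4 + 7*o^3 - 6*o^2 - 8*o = (o + 1)*(o^4 + 5*o^3 + 2*o^2 - 8*o) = (o - 1)*(o + 1)*(o^3 + 6*o^2 + 8*o) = (o - 1)*(o + 1)*(o + 2)*(o^2 + 4*o) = o*(o - 1)*(o + 1)*(o + 2)*(o + 4)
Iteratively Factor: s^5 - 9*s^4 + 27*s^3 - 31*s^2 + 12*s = (s - 4)*(s^4 - 5*s^3 + 7*s^2 - 3*s) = (s - 4)*(s - 3)*(s^3 - 2*s^2 + s) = s*(s - 4)*(s - 3)*(s^2 - 2*s + 1) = s*(s - 4)*(s - 3)*(s - 1)*(s - 1)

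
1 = 1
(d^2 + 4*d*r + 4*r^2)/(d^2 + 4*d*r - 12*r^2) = (d^2 + 4*d*r + 4*r^2)/(d^2 + 4*d*r - 12*r^2)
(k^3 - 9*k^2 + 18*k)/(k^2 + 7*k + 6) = k*(k^2 - 9*k + 18)/(k^2 + 7*k + 6)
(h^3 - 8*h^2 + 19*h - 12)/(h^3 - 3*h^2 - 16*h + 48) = (h - 1)/(h + 4)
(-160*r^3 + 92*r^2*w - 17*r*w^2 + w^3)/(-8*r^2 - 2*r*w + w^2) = (40*r^2 - 13*r*w + w^2)/(2*r + w)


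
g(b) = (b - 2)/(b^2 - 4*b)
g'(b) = (4 - 2*b)*(b - 2)/(b^2 - 4*b)^2 + 1/(b^2 - 4*b)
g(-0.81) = -0.72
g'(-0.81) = -0.78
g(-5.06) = -0.15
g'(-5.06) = -0.03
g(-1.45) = -0.44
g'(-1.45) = -0.25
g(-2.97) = -0.24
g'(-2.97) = -0.07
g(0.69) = 0.57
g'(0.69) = -1.10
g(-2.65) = -0.26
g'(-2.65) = -0.08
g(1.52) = 0.13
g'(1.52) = -0.30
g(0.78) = 0.49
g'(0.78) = -0.87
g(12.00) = 0.10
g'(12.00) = -0.01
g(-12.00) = -0.07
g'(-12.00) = -0.00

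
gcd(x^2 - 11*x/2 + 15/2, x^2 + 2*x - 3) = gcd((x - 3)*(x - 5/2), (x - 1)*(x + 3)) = 1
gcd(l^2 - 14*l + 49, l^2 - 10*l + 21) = l - 7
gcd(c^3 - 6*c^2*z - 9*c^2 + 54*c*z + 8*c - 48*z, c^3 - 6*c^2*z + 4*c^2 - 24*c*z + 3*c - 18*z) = -c + 6*z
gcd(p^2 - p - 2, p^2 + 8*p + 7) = p + 1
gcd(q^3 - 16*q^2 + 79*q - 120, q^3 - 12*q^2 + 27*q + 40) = q^2 - 13*q + 40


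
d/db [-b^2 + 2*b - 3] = 2 - 2*b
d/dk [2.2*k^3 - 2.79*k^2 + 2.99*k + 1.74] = 6.6*k^2 - 5.58*k + 2.99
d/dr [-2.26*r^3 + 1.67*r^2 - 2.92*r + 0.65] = -6.78*r^2 + 3.34*r - 2.92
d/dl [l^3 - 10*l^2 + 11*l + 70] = 3*l^2 - 20*l + 11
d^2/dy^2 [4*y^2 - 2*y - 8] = 8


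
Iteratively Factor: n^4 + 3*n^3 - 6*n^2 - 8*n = (n - 2)*(n^3 + 5*n^2 + 4*n) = n*(n - 2)*(n^2 + 5*n + 4) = n*(n - 2)*(n + 1)*(n + 4)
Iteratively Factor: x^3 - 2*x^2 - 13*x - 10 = (x + 1)*(x^2 - 3*x - 10) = (x - 5)*(x + 1)*(x + 2)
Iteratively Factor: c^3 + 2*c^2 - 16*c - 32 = (c - 4)*(c^2 + 6*c + 8) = (c - 4)*(c + 4)*(c + 2)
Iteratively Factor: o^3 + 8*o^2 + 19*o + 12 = (o + 1)*(o^2 + 7*o + 12) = (o + 1)*(o + 3)*(o + 4)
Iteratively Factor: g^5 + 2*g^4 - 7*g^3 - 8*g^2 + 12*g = (g)*(g^4 + 2*g^3 - 7*g^2 - 8*g + 12) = g*(g + 3)*(g^3 - g^2 - 4*g + 4) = g*(g + 2)*(g + 3)*(g^2 - 3*g + 2) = g*(g - 2)*(g + 2)*(g + 3)*(g - 1)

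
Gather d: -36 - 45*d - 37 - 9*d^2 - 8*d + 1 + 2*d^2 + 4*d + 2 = -7*d^2 - 49*d - 70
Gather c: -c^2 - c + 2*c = -c^2 + c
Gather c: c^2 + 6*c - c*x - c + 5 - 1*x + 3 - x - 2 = c^2 + c*(5 - x) - 2*x + 6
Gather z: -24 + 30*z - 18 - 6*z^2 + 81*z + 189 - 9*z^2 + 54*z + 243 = -15*z^2 + 165*z + 390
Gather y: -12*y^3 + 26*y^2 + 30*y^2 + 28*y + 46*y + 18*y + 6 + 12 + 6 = -12*y^3 + 56*y^2 + 92*y + 24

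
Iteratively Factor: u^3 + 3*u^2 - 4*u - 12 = (u + 3)*(u^2 - 4) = (u + 2)*(u + 3)*(u - 2)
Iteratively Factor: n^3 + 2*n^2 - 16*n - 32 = (n - 4)*(n^2 + 6*n + 8) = (n - 4)*(n + 2)*(n + 4)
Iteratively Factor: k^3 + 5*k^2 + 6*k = (k)*(k^2 + 5*k + 6) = k*(k + 2)*(k + 3)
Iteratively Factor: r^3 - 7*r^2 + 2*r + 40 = (r + 2)*(r^2 - 9*r + 20) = (r - 4)*(r + 2)*(r - 5)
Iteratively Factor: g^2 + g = (g + 1)*(g)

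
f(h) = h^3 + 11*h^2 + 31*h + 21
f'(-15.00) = 376.00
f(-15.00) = -1344.00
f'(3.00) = 124.00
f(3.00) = 240.00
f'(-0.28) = 25.08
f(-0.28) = 13.16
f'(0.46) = 41.75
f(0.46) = 37.68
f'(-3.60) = -9.32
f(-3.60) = 5.30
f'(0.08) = 32.78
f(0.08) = 23.55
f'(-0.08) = 29.26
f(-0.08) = 18.59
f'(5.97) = 269.26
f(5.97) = 810.90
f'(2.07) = 89.39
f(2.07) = 141.17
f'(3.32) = 137.11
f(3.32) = 281.76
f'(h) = 3*h^2 + 22*h + 31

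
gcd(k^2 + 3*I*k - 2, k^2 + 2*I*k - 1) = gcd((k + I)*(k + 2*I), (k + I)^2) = k + I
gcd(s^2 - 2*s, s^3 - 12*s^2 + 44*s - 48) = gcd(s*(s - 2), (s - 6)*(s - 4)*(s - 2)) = s - 2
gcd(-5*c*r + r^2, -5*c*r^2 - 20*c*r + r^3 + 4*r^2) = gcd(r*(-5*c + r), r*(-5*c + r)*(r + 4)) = -5*c*r + r^2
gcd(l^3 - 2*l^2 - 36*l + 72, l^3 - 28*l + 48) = l^2 + 4*l - 12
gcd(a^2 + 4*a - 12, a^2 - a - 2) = a - 2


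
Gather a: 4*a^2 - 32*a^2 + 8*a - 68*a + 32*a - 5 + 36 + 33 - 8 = -28*a^2 - 28*a + 56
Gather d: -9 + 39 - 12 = 18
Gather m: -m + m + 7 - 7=0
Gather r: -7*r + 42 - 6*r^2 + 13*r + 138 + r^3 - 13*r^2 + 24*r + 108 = r^3 - 19*r^2 + 30*r + 288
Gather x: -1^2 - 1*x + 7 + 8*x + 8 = 7*x + 14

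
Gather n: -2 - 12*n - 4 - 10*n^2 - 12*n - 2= -10*n^2 - 24*n - 8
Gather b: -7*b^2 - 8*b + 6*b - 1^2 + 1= -7*b^2 - 2*b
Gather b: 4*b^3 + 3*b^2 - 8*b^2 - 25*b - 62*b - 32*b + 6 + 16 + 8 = 4*b^3 - 5*b^2 - 119*b + 30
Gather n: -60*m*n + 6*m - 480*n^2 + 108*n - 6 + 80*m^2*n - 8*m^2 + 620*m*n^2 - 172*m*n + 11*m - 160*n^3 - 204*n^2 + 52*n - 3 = -8*m^2 + 17*m - 160*n^3 + n^2*(620*m - 684) + n*(80*m^2 - 232*m + 160) - 9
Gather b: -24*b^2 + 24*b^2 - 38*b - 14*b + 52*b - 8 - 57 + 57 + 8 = 0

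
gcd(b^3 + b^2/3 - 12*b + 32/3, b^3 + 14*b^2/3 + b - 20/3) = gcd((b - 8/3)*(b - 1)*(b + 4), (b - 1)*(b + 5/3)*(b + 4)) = b^2 + 3*b - 4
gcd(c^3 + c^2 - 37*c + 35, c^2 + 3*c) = 1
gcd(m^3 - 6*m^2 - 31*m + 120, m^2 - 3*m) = m - 3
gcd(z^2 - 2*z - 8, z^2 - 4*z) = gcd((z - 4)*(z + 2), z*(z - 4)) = z - 4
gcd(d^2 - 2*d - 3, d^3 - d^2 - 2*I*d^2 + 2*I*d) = 1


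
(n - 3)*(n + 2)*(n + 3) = n^3 + 2*n^2 - 9*n - 18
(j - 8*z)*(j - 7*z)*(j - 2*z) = j^3 - 17*j^2*z + 86*j*z^2 - 112*z^3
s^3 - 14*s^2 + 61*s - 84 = (s - 7)*(s - 4)*(s - 3)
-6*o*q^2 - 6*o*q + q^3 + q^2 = q*(-6*o + q)*(q + 1)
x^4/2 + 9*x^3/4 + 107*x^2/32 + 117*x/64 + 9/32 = (x/2 + 1)*(x + 1/4)*(x + 3/4)*(x + 3/2)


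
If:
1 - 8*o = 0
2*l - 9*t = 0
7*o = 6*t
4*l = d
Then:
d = 21/8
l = 21/32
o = 1/8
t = 7/48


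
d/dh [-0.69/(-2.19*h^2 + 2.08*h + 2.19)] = (1.4352 - 3.0222*h)/(-2.19*h^2 + 2.08*h + 2.19)^2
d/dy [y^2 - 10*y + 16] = 2*y - 10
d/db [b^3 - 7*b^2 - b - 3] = 3*b^2 - 14*b - 1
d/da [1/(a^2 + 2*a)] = 2*(-a - 1)/(a^2*(a + 2)^2)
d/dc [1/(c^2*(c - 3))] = 3*(2 - c)/(c^3*(c^2 - 6*c + 9))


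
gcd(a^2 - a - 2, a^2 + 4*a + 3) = a + 1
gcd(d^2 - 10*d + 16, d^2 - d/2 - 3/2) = 1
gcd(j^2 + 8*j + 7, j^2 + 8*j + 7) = j^2 + 8*j + 7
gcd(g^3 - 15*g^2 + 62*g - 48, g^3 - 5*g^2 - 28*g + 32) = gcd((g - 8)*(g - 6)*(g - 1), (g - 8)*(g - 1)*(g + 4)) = g^2 - 9*g + 8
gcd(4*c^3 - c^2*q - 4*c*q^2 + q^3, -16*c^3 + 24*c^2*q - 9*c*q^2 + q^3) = 4*c^2 - 5*c*q + q^2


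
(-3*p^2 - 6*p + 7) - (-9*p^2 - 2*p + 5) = 6*p^2 - 4*p + 2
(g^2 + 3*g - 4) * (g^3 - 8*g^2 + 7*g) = g^5 - 5*g^4 - 21*g^3 + 53*g^2 - 28*g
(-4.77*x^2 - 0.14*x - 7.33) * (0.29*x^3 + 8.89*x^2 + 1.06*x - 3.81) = -1.3833*x^5 - 42.4459*x^4 - 8.4265*x^3 - 47.1384*x^2 - 7.2364*x + 27.9273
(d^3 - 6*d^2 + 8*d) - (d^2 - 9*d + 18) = d^3 - 7*d^2 + 17*d - 18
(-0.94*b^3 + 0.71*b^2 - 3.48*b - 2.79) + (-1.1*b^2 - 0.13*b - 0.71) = -0.94*b^3 - 0.39*b^2 - 3.61*b - 3.5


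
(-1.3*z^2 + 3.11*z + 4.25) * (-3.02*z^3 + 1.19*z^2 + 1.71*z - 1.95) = 3.926*z^5 - 10.9392*z^4 - 11.3571*z^3 + 12.9106*z^2 + 1.203*z - 8.2875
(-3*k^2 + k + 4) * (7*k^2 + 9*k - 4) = -21*k^4 - 20*k^3 + 49*k^2 + 32*k - 16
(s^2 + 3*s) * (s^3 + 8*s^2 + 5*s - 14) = s^5 + 11*s^4 + 29*s^3 + s^2 - 42*s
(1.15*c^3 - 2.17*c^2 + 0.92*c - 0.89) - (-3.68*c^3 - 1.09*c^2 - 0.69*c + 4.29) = 4.83*c^3 - 1.08*c^2 + 1.61*c - 5.18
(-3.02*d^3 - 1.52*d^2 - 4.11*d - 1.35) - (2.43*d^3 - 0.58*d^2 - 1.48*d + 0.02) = -5.45*d^3 - 0.94*d^2 - 2.63*d - 1.37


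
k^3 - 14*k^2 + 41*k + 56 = (k - 8)*(k - 7)*(k + 1)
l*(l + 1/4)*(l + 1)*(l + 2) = l^4 + 13*l^3/4 + 11*l^2/4 + l/2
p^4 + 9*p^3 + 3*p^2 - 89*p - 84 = (p - 3)*(p + 1)*(p + 4)*(p + 7)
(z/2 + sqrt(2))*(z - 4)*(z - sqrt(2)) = z^3/2 - 2*z^2 + sqrt(2)*z^2/2 - 2*sqrt(2)*z - 2*z + 8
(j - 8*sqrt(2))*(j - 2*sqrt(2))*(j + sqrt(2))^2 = j^4 - 8*sqrt(2)*j^3 - 6*j^2 + 44*sqrt(2)*j + 64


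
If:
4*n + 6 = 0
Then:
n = -3/2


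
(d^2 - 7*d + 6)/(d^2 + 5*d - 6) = (d - 6)/(d + 6)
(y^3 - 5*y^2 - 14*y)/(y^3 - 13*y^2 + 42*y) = (y + 2)/(y - 6)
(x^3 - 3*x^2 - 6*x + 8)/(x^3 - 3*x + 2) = (x - 4)/(x - 1)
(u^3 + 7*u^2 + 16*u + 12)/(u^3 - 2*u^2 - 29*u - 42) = (u + 2)/(u - 7)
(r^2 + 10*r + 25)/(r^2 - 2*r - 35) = (r + 5)/(r - 7)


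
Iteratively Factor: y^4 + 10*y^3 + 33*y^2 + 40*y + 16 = (y + 1)*(y^3 + 9*y^2 + 24*y + 16) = (y + 1)*(y + 4)*(y^2 + 5*y + 4) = (y + 1)*(y + 4)^2*(y + 1)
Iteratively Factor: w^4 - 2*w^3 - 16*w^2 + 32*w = (w - 4)*(w^3 + 2*w^2 - 8*w) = w*(w - 4)*(w^2 + 2*w - 8) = w*(w - 4)*(w - 2)*(w + 4)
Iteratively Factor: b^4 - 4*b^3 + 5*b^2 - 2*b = (b - 2)*(b^3 - 2*b^2 + b) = (b - 2)*(b - 1)*(b^2 - b) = (b - 2)*(b - 1)^2*(b)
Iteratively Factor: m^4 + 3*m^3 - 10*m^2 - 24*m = (m - 3)*(m^3 + 6*m^2 + 8*m) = m*(m - 3)*(m^2 + 6*m + 8) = m*(m - 3)*(m + 4)*(m + 2)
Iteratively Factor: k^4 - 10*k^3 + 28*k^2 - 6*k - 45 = (k + 1)*(k^3 - 11*k^2 + 39*k - 45) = (k - 5)*(k + 1)*(k^2 - 6*k + 9) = (k - 5)*(k - 3)*(k + 1)*(k - 3)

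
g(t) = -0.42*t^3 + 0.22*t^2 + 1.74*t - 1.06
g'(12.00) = -174.42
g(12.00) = -674.26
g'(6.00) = -40.98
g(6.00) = -73.42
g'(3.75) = -14.33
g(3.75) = -13.59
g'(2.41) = -4.52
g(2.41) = -1.47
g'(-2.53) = -7.44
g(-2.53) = 2.75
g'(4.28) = -19.46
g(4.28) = -22.51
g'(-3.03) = -11.16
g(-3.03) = 7.37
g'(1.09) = 0.72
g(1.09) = 0.55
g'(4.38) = -20.51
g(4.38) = -24.51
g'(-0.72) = 0.77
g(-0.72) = -2.04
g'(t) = -1.26*t^2 + 0.44*t + 1.74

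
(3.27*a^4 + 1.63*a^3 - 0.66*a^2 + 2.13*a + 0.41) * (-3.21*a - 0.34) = -10.4967*a^5 - 6.3441*a^4 + 1.5644*a^3 - 6.6129*a^2 - 2.0403*a - 0.1394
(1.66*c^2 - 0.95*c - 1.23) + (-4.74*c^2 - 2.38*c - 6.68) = -3.08*c^2 - 3.33*c - 7.91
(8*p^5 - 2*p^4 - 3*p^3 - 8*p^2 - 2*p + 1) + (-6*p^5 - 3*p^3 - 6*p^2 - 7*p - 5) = 2*p^5 - 2*p^4 - 6*p^3 - 14*p^2 - 9*p - 4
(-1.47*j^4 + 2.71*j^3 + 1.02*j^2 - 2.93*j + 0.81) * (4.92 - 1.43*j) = 2.1021*j^5 - 11.1077*j^4 + 11.8746*j^3 + 9.2083*j^2 - 15.5739*j + 3.9852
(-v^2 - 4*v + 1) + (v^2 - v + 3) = 4 - 5*v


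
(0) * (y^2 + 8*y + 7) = 0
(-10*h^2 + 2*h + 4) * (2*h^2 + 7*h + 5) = -20*h^4 - 66*h^3 - 28*h^2 + 38*h + 20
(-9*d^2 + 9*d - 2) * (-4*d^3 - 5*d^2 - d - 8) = 36*d^5 + 9*d^4 - 28*d^3 + 73*d^2 - 70*d + 16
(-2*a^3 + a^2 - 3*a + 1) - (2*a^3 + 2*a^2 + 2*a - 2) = -4*a^3 - a^2 - 5*a + 3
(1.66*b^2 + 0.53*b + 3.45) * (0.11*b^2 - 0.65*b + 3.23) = 0.1826*b^4 - 1.0207*b^3 + 5.3968*b^2 - 0.5306*b + 11.1435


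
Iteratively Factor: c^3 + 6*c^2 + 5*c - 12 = (c + 3)*(c^2 + 3*c - 4) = (c + 3)*(c + 4)*(c - 1)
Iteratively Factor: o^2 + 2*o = (o + 2)*(o)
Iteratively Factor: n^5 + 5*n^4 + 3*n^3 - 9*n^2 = (n - 1)*(n^4 + 6*n^3 + 9*n^2) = (n - 1)*(n + 3)*(n^3 + 3*n^2) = n*(n - 1)*(n + 3)*(n^2 + 3*n) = n*(n - 1)*(n + 3)^2*(n)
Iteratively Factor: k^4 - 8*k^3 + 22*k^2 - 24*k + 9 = (k - 1)*(k^3 - 7*k^2 + 15*k - 9) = (k - 3)*(k - 1)*(k^2 - 4*k + 3) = (k - 3)^2*(k - 1)*(k - 1)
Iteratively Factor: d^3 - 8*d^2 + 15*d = (d - 5)*(d^2 - 3*d) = d*(d - 5)*(d - 3)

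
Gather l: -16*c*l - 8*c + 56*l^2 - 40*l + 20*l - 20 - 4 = -8*c + 56*l^2 + l*(-16*c - 20) - 24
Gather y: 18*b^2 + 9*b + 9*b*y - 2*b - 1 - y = 18*b^2 + 7*b + y*(9*b - 1) - 1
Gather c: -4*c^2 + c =-4*c^2 + c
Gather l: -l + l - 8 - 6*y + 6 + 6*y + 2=0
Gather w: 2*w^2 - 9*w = 2*w^2 - 9*w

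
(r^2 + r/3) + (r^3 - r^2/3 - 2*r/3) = r^3 + 2*r^2/3 - r/3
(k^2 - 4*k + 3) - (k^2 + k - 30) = 33 - 5*k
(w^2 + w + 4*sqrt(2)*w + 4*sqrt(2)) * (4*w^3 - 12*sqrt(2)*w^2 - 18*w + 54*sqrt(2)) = 4*w^5 + 4*w^4 + 4*sqrt(2)*w^4 - 114*w^3 + 4*sqrt(2)*w^3 - 114*w^2 - 18*sqrt(2)*w^2 - 18*sqrt(2)*w + 432*w + 432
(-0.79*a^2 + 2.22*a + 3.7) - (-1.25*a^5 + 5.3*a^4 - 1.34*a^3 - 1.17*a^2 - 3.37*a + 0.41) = 1.25*a^5 - 5.3*a^4 + 1.34*a^3 + 0.38*a^2 + 5.59*a + 3.29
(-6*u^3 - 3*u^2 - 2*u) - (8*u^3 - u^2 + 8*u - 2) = -14*u^3 - 2*u^2 - 10*u + 2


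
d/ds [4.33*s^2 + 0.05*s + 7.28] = 8.66*s + 0.05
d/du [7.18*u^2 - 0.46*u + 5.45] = 14.36*u - 0.46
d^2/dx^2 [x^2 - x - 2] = 2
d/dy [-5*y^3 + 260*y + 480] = 260 - 15*y^2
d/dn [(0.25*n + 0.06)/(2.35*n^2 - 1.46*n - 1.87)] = (0.5875*n^2 - 0.365*n - (0.25*n + 0.06)*(4.7*n - 1.46) - 0.4675)/(-2.35*n^2 + 1.46*n + 1.87)^2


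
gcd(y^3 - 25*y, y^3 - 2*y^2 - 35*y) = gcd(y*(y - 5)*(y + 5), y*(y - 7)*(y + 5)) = y^2 + 5*y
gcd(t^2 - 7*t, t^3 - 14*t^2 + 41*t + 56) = t - 7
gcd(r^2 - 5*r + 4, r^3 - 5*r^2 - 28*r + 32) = r - 1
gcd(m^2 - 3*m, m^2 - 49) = 1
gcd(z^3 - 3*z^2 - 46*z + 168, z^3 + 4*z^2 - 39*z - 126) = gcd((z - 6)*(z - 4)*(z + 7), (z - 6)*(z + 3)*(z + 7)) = z^2 + z - 42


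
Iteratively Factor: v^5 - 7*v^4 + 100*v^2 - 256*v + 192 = (v - 2)*(v^4 - 5*v^3 - 10*v^2 + 80*v - 96) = (v - 3)*(v - 2)*(v^3 - 2*v^2 - 16*v + 32) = (v - 3)*(v - 2)^2*(v^2 - 16) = (v - 3)*(v - 2)^2*(v + 4)*(v - 4)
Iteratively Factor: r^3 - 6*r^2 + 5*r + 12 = (r - 3)*(r^2 - 3*r - 4) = (r - 3)*(r + 1)*(r - 4)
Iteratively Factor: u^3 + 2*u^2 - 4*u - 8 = (u + 2)*(u^2 - 4) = (u + 2)^2*(u - 2)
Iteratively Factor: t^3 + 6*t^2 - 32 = (t + 4)*(t^2 + 2*t - 8) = (t - 2)*(t + 4)*(t + 4)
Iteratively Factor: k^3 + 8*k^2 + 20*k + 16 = (k + 4)*(k^2 + 4*k + 4) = (k + 2)*(k + 4)*(k + 2)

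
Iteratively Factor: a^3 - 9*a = (a + 3)*(a^2 - 3*a) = (a - 3)*(a + 3)*(a)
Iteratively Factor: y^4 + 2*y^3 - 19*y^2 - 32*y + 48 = (y - 4)*(y^3 + 6*y^2 + 5*y - 12) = (y - 4)*(y - 1)*(y^2 + 7*y + 12) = (y - 4)*(y - 1)*(y + 4)*(y + 3)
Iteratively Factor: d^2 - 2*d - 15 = (d - 5)*(d + 3)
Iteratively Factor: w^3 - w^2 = (w)*(w^2 - w) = w*(w - 1)*(w)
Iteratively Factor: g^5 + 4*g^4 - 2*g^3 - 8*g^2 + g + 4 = (g + 1)*(g^4 + 3*g^3 - 5*g^2 - 3*g + 4) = (g + 1)*(g + 4)*(g^3 - g^2 - g + 1) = (g - 1)*(g + 1)*(g + 4)*(g^2 - 1) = (g - 1)*(g + 1)^2*(g + 4)*(g - 1)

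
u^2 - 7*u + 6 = (u - 6)*(u - 1)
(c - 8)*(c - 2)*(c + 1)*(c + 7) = c^4 - 2*c^3 - 57*c^2 + 58*c + 112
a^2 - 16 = (a - 4)*(a + 4)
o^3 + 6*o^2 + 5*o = o*(o + 1)*(o + 5)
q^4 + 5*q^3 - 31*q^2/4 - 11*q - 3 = (q - 2)*(q + 1/2)^2*(q + 6)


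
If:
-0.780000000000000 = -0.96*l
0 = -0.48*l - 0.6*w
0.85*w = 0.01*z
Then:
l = 0.81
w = -0.65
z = -55.25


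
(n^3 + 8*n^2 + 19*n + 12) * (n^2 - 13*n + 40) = n^5 - 5*n^4 - 45*n^3 + 85*n^2 + 604*n + 480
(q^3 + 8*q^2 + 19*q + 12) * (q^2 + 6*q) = q^5 + 14*q^4 + 67*q^3 + 126*q^2 + 72*q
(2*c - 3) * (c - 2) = 2*c^2 - 7*c + 6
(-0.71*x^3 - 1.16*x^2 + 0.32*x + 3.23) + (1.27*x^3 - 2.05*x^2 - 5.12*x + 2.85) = 0.56*x^3 - 3.21*x^2 - 4.8*x + 6.08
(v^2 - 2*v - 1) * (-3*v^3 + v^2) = -3*v^5 + 7*v^4 + v^3 - v^2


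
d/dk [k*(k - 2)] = 2*k - 2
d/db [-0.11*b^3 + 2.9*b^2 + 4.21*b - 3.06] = -0.33*b^2 + 5.8*b + 4.21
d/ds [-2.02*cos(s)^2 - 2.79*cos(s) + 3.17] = (4.04*cos(s) + 2.79)*sin(s)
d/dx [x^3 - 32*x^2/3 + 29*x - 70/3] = 3*x^2 - 64*x/3 + 29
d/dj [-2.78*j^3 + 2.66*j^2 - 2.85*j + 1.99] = -8.34*j^2 + 5.32*j - 2.85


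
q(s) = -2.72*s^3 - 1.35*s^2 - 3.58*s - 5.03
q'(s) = -8.16*s^2 - 2.7*s - 3.58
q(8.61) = -1872.05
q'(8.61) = -631.74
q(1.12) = -14.55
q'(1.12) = -16.84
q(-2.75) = 51.17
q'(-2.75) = -57.86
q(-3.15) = 77.87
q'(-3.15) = -76.04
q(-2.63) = 44.53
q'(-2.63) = -52.92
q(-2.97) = 64.95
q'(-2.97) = -67.54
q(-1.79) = 12.65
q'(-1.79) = -24.89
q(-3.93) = 153.29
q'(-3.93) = -119.00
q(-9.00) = 1900.72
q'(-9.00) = -640.24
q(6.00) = -662.63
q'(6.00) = -313.54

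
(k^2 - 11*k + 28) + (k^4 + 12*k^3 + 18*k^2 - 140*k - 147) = k^4 + 12*k^3 + 19*k^2 - 151*k - 119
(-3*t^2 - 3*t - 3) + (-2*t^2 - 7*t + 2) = -5*t^2 - 10*t - 1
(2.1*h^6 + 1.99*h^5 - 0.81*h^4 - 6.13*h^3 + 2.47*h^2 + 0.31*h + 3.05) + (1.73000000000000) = 2.1*h^6 + 1.99*h^5 - 0.81*h^4 - 6.13*h^3 + 2.47*h^2 + 0.31*h + 4.78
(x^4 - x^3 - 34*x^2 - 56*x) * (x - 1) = x^5 - 2*x^4 - 33*x^3 - 22*x^2 + 56*x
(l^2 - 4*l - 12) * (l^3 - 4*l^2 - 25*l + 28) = l^5 - 8*l^4 - 21*l^3 + 176*l^2 + 188*l - 336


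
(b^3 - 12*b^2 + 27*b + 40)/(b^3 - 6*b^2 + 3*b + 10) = (b - 8)/(b - 2)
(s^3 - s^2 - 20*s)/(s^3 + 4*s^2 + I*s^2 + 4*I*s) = (s - 5)/(s + I)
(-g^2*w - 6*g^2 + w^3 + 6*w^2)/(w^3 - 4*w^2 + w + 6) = (-g^2*w - 6*g^2 + w^3 + 6*w^2)/(w^3 - 4*w^2 + w + 6)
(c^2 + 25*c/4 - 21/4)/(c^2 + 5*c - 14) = (c - 3/4)/(c - 2)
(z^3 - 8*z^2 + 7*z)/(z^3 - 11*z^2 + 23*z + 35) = z*(z - 1)/(z^2 - 4*z - 5)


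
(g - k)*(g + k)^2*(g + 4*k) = g^4 + 5*g^3*k + 3*g^2*k^2 - 5*g*k^3 - 4*k^4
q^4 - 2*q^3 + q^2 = q^2*(q - 1)^2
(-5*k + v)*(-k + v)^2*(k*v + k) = -5*k^4*v - 5*k^4 + 11*k^3*v^2 + 11*k^3*v - 7*k^2*v^3 - 7*k^2*v^2 + k*v^4 + k*v^3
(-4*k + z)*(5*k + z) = -20*k^2 + k*z + z^2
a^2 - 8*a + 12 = (a - 6)*(a - 2)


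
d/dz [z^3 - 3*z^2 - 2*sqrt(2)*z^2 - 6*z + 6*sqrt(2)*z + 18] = 3*z^2 - 6*z - 4*sqrt(2)*z - 6 + 6*sqrt(2)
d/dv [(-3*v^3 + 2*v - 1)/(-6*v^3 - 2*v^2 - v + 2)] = (6*v^4 + 30*v^3 - 32*v^2 - 4*v + 3)/(36*v^6 + 24*v^5 + 16*v^4 - 20*v^3 - 7*v^2 - 4*v + 4)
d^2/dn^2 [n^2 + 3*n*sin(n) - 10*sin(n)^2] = -3*n*sin(n) + 40*sin(n)^2 + 6*cos(n) - 18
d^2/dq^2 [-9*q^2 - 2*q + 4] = -18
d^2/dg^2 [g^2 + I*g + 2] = 2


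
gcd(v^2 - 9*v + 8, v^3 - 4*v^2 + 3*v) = v - 1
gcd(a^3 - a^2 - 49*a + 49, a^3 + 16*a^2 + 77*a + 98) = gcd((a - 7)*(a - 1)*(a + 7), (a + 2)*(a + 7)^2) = a + 7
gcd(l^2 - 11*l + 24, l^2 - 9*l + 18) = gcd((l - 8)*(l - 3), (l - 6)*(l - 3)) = l - 3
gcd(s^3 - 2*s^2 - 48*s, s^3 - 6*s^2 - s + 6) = 1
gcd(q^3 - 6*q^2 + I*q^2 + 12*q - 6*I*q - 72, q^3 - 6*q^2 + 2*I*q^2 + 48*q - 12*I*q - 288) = q - 6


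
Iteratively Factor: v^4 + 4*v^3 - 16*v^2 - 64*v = (v + 4)*(v^3 - 16*v) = (v + 4)^2*(v^2 - 4*v) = v*(v + 4)^2*(v - 4)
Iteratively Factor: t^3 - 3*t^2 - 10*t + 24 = (t - 2)*(t^2 - t - 12) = (t - 4)*(t - 2)*(t + 3)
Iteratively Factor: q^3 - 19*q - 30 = (q - 5)*(q^2 + 5*q + 6) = (q - 5)*(q + 2)*(q + 3)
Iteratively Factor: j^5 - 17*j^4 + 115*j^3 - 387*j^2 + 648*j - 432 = (j - 3)*(j^4 - 14*j^3 + 73*j^2 - 168*j + 144) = (j - 3)^2*(j^3 - 11*j^2 + 40*j - 48) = (j - 3)^3*(j^2 - 8*j + 16) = (j - 4)*(j - 3)^3*(j - 4)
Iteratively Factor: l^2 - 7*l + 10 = (l - 5)*(l - 2)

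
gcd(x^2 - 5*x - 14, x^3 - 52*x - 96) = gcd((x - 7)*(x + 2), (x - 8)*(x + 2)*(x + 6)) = x + 2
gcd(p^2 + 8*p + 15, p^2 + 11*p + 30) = p + 5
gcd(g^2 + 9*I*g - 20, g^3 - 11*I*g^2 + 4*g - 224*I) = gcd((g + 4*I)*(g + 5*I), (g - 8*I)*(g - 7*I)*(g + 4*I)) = g + 4*I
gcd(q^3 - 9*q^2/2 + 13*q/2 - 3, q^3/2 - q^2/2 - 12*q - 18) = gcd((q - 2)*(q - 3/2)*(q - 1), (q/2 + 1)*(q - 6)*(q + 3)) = 1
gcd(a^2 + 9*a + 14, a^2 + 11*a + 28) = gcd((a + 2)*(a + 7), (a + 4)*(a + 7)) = a + 7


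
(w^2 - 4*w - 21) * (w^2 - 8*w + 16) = w^4 - 12*w^3 + 27*w^2 + 104*w - 336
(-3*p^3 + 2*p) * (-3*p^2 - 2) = 9*p^5 - 4*p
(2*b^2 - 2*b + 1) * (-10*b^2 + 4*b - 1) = -20*b^4 + 28*b^3 - 20*b^2 + 6*b - 1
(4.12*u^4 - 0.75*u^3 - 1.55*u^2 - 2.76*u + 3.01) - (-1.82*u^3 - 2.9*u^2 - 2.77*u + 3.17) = 4.12*u^4 + 1.07*u^3 + 1.35*u^2 + 0.0100000000000002*u - 0.16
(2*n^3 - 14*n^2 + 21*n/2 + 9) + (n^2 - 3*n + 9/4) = 2*n^3 - 13*n^2 + 15*n/2 + 45/4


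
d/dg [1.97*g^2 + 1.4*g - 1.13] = 3.94*g + 1.4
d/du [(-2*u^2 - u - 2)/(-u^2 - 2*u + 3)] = (3*u^2 - 16*u - 7)/(u^4 + 4*u^3 - 2*u^2 - 12*u + 9)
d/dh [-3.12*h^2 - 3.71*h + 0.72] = -6.24*h - 3.71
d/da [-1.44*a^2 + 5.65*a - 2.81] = 5.65 - 2.88*a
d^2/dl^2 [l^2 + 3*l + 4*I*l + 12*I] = 2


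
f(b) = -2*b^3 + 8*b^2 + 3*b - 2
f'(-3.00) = -99.00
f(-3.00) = 115.00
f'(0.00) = 3.00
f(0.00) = -2.00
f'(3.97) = -28.05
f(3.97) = 10.86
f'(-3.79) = -143.82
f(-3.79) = 210.42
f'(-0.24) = -1.19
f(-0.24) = -2.23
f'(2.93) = -1.63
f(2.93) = 25.16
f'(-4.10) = -163.46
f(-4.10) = 258.02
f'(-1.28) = -27.31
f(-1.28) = 11.46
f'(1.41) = 13.63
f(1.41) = 12.53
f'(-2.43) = -71.31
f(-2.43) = 66.65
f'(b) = -6*b^2 + 16*b + 3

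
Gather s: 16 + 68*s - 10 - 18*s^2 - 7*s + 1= -18*s^2 + 61*s + 7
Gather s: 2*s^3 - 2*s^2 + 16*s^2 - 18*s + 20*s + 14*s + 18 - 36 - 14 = 2*s^3 + 14*s^2 + 16*s - 32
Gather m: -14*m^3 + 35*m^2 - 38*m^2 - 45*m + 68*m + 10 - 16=-14*m^3 - 3*m^2 + 23*m - 6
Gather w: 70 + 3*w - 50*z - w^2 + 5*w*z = -w^2 + w*(5*z + 3) - 50*z + 70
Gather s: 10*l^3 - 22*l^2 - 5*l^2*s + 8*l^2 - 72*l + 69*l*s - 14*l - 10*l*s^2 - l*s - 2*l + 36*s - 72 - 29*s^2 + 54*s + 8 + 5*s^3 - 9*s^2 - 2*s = 10*l^3 - 14*l^2 - 88*l + 5*s^3 + s^2*(-10*l - 38) + s*(-5*l^2 + 68*l + 88) - 64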